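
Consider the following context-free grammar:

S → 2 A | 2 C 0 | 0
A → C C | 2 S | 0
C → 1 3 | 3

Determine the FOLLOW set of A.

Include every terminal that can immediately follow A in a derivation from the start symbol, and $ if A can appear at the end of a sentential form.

We compute FOLLOW(A) using the standard algorithm.
FOLLOW(S) starts with {$}.
FIRST(A) = {0, 1, 2, 3}
FIRST(C) = {1, 3}
FIRST(S) = {0, 2}
FOLLOW(A) = {$}
FOLLOW(C) = {$, 0, 1, 3}
FOLLOW(S) = {$}
Therefore, FOLLOW(A) = {$}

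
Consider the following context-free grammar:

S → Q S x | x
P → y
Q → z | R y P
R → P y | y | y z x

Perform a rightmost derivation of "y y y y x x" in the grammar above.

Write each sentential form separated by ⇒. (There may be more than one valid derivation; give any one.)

S ⇒ Q S x ⇒ Q x x ⇒ R y P x x ⇒ R y y x x ⇒ P y y y x x ⇒ y y y y x x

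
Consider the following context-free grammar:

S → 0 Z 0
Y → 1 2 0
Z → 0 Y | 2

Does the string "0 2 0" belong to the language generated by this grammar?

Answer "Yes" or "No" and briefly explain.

Yes - a valid derivation exists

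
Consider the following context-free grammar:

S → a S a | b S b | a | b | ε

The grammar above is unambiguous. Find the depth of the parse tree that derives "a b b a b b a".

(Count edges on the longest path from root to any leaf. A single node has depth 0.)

4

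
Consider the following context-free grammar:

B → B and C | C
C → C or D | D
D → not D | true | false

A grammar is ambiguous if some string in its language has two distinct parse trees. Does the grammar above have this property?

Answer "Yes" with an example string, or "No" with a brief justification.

No - the grammar is unambiguous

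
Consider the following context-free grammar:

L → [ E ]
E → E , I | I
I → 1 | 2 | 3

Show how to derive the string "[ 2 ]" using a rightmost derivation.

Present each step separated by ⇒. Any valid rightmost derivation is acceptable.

L ⇒ [ E ] ⇒ [ I ] ⇒ [ 2 ]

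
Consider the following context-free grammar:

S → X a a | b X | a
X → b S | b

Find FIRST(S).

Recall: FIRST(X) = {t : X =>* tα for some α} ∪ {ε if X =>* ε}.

We compute FIRST(S) using the standard algorithm.
FIRST(S) = {a, b}
FIRST(X) = {b}
Therefore, FIRST(S) = {a, b}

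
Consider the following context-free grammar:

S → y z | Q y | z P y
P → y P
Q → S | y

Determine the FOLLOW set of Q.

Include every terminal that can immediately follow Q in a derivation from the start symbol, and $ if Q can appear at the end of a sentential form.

We compute FOLLOW(Q) using the standard algorithm.
FOLLOW(S) starts with {$}.
FIRST(P) = {y}
FIRST(Q) = {y, z}
FIRST(S) = {y, z}
FOLLOW(P) = {y}
FOLLOW(Q) = {y}
FOLLOW(S) = {$, y}
Therefore, FOLLOW(Q) = {y}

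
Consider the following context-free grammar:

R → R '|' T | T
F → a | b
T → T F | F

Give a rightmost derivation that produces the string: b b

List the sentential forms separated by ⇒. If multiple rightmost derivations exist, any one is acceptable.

R ⇒ T ⇒ T F ⇒ T b ⇒ F b ⇒ b b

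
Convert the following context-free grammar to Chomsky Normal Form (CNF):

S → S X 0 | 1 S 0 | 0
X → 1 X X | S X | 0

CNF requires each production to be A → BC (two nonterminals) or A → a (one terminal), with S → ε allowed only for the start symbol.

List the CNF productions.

T0 → 0; T1 → 1; S → 0; X → 0; S → S X0; X0 → X T0; S → T1 X1; X1 → S T0; X → T1 X2; X2 → X X; X → S X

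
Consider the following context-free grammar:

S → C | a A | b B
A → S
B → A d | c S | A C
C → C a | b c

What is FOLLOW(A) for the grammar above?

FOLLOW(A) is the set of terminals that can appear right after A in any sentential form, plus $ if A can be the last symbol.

We compute FOLLOW(A) using the standard algorithm.
FOLLOW(S) starts with {$}.
FIRST(A) = {a, b}
FIRST(B) = {a, b, c}
FIRST(C) = {b}
FIRST(S) = {a, b}
FOLLOW(A) = {$, b, d}
FOLLOW(B) = {$, b, d}
FOLLOW(C) = {$, a, b, d}
FOLLOW(S) = {$, b, d}
Therefore, FOLLOW(A) = {$, b, d}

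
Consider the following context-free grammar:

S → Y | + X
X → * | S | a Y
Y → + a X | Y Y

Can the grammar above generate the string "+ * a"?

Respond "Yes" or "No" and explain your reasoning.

No - no valid derivation exists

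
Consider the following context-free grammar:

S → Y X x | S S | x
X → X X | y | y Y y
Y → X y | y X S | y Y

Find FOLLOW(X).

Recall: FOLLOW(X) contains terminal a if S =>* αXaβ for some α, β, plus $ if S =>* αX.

We compute FOLLOW(X) using the standard algorithm.
FOLLOW(S) starts with {$}.
FIRST(S) = {x, y}
FIRST(X) = {y}
FIRST(Y) = {y}
FOLLOW(S) = {$, x, y}
FOLLOW(X) = {x, y}
FOLLOW(Y) = {y}
Therefore, FOLLOW(X) = {x, y}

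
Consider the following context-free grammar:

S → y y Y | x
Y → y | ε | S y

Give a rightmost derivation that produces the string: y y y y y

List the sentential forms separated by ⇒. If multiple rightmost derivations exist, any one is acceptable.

S ⇒ y y Y ⇒ y y S y ⇒ y y y y Y y ⇒ y y y y y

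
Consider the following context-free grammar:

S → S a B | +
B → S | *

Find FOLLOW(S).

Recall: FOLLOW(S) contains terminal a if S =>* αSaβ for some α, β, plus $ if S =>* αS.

We compute FOLLOW(S) using the standard algorithm.
FOLLOW(S) starts with {$}.
FIRST(B) = {*, +}
FIRST(S) = {+}
FOLLOW(B) = {$, a}
FOLLOW(S) = {$, a}
Therefore, FOLLOW(S) = {$, a}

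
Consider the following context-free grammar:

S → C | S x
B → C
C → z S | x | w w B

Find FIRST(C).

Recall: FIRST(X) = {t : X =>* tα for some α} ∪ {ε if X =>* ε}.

We compute FIRST(C) using the standard algorithm.
FIRST(B) = {w, x, z}
FIRST(C) = {w, x, z}
FIRST(S) = {w, x, z}
Therefore, FIRST(C) = {w, x, z}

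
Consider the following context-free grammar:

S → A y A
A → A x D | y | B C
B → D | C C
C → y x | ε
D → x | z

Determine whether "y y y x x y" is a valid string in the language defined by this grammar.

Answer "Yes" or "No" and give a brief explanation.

No - no valid derivation exists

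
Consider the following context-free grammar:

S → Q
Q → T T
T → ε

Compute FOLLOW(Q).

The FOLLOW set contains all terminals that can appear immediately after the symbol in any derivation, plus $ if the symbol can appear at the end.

We compute FOLLOW(Q) using the standard algorithm.
FOLLOW(S) starts with {$}.
FIRST(Q) = {ε}
FIRST(S) = {ε}
FIRST(T) = {ε}
FOLLOW(Q) = {$}
FOLLOW(S) = {$}
FOLLOW(T) = {$}
Therefore, FOLLOW(Q) = {$}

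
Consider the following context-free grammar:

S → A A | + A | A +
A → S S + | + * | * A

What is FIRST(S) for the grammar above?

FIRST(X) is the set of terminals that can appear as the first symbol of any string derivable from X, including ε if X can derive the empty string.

We compute FIRST(S) using the standard algorithm.
FIRST(A) = {*, +}
FIRST(S) = {*, +}
Therefore, FIRST(S) = {*, +}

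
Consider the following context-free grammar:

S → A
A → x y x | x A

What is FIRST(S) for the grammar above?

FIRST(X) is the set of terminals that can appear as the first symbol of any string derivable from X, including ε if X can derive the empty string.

We compute FIRST(S) using the standard algorithm.
FIRST(A) = {x}
FIRST(S) = {x}
Therefore, FIRST(S) = {x}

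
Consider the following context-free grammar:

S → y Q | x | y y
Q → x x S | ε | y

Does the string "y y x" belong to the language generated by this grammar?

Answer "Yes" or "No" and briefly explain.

No - no valid derivation exists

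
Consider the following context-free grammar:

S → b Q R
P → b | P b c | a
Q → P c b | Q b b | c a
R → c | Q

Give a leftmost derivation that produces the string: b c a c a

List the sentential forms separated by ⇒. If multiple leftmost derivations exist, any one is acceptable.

S ⇒ b Q R ⇒ b c a R ⇒ b c a Q ⇒ b c a c a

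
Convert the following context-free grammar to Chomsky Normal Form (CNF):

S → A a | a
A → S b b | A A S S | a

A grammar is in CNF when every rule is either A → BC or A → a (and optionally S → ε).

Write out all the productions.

TA → a; S → a; TB → b; A → a; S → A TA; A → S X0; X0 → TB TB; A → A X1; X1 → A X2; X2 → S S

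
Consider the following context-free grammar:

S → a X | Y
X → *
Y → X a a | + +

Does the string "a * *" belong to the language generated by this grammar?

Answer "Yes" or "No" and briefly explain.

No - no valid derivation exists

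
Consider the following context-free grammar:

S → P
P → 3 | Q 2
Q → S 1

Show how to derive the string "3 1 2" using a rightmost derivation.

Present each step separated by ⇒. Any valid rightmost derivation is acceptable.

S ⇒ P ⇒ Q 2 ⇒ S 1 2 ⇒ P 1 2 ⇒ 3 1 2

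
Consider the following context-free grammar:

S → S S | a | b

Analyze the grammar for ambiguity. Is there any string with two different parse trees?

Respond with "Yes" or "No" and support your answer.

Yes - the string 'b b a b' has two distinct parse trees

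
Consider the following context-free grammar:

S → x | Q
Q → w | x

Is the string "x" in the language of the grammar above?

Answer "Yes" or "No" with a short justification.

Yes - a valid derivation exists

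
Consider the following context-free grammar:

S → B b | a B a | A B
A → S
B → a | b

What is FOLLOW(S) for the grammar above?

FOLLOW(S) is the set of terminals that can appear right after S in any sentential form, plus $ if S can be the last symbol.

We compute FOLLOW(S) using the standard algorithm.
FOLLOW(S) starts with {$}.
FIRST(A) = {a, b}
FIRST(B) = {a, b}
FIRST(S) = {a, b}
FOLLOW(A) = {a, b}
FOLLOW(B) = {$, a, b}
FOLLOW(S) = {$, a, b}
Therefore, FOLLOW(S) = {$, a, b}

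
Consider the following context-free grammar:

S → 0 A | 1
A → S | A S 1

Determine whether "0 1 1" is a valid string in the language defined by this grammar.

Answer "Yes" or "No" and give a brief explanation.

No - no valid derivation exists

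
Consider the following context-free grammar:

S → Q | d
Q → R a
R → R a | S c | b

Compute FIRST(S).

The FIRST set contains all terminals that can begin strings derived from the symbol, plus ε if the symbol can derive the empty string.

We compute FIRST(S) using the standard algorithm.
FIRST(Q) = {b, d}
FIRST(R) = {b, d}
FIRST(S) = {b, d}
Therefore, FIRST(S) = {b, d}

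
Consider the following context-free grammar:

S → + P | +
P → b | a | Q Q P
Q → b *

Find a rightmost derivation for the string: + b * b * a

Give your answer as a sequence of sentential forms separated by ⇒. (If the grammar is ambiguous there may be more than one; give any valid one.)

S ⇒ + P ⇒ + Q Q P ⇒ + Q Q a ⇒ + Q b * a ⇒ + b * b * a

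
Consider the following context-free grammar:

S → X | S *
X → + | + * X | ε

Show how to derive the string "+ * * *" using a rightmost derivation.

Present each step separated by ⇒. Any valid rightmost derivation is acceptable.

S ⇒ S * ⇒ S * * ⇒ X * * ⇒ + * X * * ⇒ + * * *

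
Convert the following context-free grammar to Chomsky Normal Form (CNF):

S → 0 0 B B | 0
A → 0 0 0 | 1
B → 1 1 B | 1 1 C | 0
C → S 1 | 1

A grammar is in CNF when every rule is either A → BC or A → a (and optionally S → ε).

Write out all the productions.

T0 → 0; S → 0; A → 1; T1 → 1; B → 0; C → 1; S → T0 X0; X0 → T0 X1; X1 → B B; A → T0 X2; X2 → T0 T0; B → T1 X3; X3 → T1 B; B → T1 X4; X4 → T1 C; C → S T1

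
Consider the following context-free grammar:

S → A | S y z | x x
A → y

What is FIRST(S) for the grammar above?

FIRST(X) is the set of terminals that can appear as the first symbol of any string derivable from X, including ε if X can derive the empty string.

We compute FIRST(S) using the standard algorithm.
FIRST(A) = {y}
FIRST(S) = {x, y}
Therefore, FIRST(S) = {x, y}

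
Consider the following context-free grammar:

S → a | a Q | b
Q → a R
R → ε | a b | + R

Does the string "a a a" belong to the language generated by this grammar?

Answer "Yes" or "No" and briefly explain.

No - no valid derivation exists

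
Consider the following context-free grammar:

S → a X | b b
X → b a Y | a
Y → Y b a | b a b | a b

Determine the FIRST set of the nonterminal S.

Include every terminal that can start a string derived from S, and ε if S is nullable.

We compute FIRST(S) using the standard algorithm.
FIRST(S) = {a, b}
FIRST(X) = {a, b}
FIRST(Y) = {a, b}
Therefore, FIRST(S) = {a, b}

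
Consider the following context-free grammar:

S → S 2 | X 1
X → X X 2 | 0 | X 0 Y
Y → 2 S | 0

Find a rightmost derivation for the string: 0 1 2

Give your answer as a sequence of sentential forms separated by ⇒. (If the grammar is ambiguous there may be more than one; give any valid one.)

S ⇒ S 2 ⇒ X 1 2 ⇒ 0 1 2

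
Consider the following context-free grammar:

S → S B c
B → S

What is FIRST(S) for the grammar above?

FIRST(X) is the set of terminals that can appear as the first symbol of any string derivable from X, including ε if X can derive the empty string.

We compute FIRST(S) using the standard algorithm.
FIRST(B) = {}
FIRST(S) = {}
Therefore, FIRST(S) = {}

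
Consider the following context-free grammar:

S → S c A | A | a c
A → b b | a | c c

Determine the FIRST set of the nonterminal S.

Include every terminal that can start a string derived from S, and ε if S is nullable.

We compute FIRST(S) using the standard algorithm.
FIRST(A) = {a, b, c}
FIRST(S) = {a, b, c}
Therefore, FIRST(S) = {a, b, c}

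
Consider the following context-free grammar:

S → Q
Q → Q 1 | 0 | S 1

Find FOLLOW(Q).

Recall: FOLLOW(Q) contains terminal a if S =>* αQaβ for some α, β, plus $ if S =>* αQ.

We compute FOLLOW(Q) using the standard algorithm.
FOLLOW(S) starts with {$}.
FIRST(Q) = {0}
FIRST(S) = {0}
FOLLOW(Q) = {$, 1}
FOLLOW(S) = {$, 1}
Therefore, FOLLOW(Q) = {$, 1}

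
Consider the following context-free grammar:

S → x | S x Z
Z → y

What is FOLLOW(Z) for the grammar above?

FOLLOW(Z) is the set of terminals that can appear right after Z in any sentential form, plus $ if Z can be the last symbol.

We compute FOLLOW(Z) using the standard algorithm.
FOLLOW(S) starts with {$}.
FIRST(S) = {x}
FIRST(Z) = {y}
FOLLOW(S) = {$, x}
FOLLOW(Z) = {$, x}
Therefore, FOLLOW(Z) = {$, x}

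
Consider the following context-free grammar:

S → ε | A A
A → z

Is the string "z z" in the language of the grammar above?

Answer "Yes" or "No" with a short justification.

Yes - a valid derivation exists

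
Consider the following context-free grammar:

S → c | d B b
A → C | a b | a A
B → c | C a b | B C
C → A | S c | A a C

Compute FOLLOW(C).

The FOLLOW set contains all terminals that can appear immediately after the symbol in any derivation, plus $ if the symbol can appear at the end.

We compute FOLLOW(C) using the standard algorithm.
FOLLOW(S) starts with {$}.
FIRST(A) = {a, c, d}
FIRST(B) = {a, c, d}
FIRST(C) = {a, c, d}
FIRST(S) = {c, d}
FOLLOW(A) = {a, b, c, d}
FOLLOW(B) = {a, b, c, d}
FOLLOW(C) = {a, b, c, d}
FOLLOW(S) = {$, c}
Therefore, FOLLOW(C) = {a, b, c, d}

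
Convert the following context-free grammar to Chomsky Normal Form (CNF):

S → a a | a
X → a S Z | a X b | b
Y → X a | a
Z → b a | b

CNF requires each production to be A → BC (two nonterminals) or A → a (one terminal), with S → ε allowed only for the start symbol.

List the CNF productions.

TA → a; S → a; TB → b; X → b; Y → a; Z → b; S → TA TA; X → TA X0; X0 → S Z; X → TA X1; X1 → X TB; Y → X TA; Z → TB TA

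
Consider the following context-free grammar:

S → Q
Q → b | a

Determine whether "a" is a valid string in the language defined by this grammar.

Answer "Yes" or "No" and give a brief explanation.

Yes - a valid derivation exists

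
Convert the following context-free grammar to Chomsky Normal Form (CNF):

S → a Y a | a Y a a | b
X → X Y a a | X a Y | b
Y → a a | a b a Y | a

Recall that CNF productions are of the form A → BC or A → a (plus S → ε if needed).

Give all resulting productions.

TA → a; S → b; X → b; TB → b; Y → a; S → TA X0; X0 → Y TA; S → TA X1; X1 → Y X2; X2 → TA TA; X → X X3; X3 → Y X4; X4 → TA TA; X → X X5; X5 → TA Y; Y → TA TA; Y → TA X6; X6 → TB X7; X7 → TA Y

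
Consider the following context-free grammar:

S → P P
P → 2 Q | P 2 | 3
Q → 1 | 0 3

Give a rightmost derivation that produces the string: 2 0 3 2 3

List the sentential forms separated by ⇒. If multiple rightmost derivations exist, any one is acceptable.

S ⇒ P P ⇒ P 3 ⇒ P 2 3 ⇒ 2 Q 2 3 ⇒ 2 0 3 2 3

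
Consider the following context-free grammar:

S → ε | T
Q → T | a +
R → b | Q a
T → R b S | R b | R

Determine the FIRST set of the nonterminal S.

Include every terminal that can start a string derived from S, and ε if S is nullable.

We compute FIRST(S) using the standard algorithm.
FIRST(Q) = {a, b}
FIRST(R) = {a, b}
FIRST(S) = {a, b, ε}
FIRST(T) = {a, b}
Therefore, FIRST(S) = {a, b, ε}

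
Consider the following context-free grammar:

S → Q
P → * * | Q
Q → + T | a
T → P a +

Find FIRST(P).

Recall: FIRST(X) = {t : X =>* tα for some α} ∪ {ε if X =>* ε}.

We compute FIRST(P) using the standard algorithm.
FIRST(P) = {*, +, a}
FIRST(Q) = {+, a}
FIRST(S) = {+, a}
FIRST(T) = {*, +, a}
Therefore, FIRST(P) = {*, +, a}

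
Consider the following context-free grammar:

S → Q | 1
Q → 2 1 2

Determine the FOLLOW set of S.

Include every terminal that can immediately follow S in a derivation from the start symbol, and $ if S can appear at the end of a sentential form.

We compute FOLLOW(S) using the standard algorithm.
FOLLOW(S) starts with {$}.
FIRST(Q) = {2}
FIRST(S) = {1, 2}
FOLLOW(Q) = {$}
FOLLOW(S) = {$}
Therefore, FOLLOW(S) = {$}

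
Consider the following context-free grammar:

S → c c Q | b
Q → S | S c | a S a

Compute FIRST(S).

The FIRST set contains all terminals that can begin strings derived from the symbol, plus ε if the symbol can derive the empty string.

We compute FIRST(S) using the standard algorithm.
FIRST(Q) = {a, b, c}
FIRST(S) = {b, c}
Therefore, FIRST(S) = {b, c}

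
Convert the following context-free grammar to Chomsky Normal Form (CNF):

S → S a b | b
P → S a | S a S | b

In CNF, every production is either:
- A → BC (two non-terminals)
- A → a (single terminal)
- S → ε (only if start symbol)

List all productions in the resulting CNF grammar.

TA → a; TB → b; S → b; P → b; S → S X0; X0 → TA TB; P → S TA; P → S X1; X1 → TA S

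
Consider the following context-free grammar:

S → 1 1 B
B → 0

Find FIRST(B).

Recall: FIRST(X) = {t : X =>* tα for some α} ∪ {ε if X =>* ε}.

We compute FIRST(B) using the standard algorithm.
FIRST(B) = {0}
FIRST(S) = {1}
Therefore, FIRST(B) = {0}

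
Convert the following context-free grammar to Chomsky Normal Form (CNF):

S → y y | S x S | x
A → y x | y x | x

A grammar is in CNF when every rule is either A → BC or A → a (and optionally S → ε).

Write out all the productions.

TY → y; TX → x; S → x; A → x; S → TY TY; S → S X0; X0 → TX S; A → TY TX; A → TY TX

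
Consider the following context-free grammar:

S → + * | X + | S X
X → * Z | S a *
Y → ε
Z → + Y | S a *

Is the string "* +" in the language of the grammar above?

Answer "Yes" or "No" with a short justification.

No - no valid derivation exists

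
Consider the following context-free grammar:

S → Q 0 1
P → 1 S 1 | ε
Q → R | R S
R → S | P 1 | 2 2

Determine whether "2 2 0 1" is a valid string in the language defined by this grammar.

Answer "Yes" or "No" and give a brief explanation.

Yes - a valid derivation exists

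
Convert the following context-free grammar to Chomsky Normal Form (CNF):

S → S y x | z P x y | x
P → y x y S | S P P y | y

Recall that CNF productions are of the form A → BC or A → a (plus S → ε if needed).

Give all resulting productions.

TY → y; TX → x; TZ → z; S → x; P → y; S → S X0; X0 → TY TX; S → TZ X1; X1 → P X2; X2 → TX TY; P → TY X3; X3 → TX X4; X4 → TY S; P → S X5; X5 → P X6; X6 → P TY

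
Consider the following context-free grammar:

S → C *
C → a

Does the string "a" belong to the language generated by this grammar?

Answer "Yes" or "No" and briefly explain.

No - no valid derivation exists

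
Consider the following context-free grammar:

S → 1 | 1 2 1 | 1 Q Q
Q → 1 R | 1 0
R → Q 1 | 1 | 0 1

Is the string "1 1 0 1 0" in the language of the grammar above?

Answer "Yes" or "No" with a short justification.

Yes - a valid derivation exists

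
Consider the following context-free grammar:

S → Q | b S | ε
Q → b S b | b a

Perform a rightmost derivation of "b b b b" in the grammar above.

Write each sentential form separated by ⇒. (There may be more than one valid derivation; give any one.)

S ⇒ Q ⇒ b S b ⇒ b Q b ⇒ b b S b b ⇒ b b b b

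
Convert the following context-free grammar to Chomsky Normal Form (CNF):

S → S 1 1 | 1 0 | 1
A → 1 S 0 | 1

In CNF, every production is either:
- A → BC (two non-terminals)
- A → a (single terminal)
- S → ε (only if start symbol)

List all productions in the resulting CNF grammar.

T1 → 1; T0 → 0; S → 1; A → 1; S → S X0; X0 → T1 T1; S → T1 T0; A → T1 X1; X1 → S T0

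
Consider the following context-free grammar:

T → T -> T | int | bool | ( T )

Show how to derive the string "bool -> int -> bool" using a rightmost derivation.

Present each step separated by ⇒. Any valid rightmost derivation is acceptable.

T ⇒ T -> T ⇒ T -> T -> T ⇒ T -> T -> bool ⇒ T -> int -> bool ⇒ bool -> int -> bool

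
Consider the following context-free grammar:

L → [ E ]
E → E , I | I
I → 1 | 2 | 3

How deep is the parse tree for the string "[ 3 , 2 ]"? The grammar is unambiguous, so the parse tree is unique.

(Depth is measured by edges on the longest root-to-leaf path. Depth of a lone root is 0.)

4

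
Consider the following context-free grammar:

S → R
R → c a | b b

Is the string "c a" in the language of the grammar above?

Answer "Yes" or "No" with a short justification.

Yes - a valid derivation exists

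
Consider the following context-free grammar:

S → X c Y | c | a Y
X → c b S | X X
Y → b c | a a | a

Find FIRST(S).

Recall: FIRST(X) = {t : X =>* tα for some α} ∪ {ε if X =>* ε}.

We compute FIRST(S) using the standard algorithm.
FIRST(S) = {a, c}
FIRST(X) = {c}
FIRST(Y) = {a, b}
Therefore, FIRST(S) = {a, c}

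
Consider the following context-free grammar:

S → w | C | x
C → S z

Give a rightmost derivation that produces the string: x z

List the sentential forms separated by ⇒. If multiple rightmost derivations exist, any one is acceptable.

S ⇒ C ⇒ S z ⇒ x z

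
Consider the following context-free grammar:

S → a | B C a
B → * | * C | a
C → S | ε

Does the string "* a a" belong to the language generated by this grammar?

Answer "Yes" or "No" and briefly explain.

Yes - a valid derivation exists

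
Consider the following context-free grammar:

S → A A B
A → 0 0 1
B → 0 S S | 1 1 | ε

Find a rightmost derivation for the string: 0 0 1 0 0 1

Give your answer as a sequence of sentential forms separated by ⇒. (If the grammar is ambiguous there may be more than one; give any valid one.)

S ⇒ A A B ⇒ A A ⇒ A 0 0 1 ⇒ 0 0 1 0 0 1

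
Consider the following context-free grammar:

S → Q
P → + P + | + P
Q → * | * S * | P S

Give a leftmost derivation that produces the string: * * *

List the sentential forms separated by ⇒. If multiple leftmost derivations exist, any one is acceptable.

S ⇒ Q ⇒ * S * ⇒ * Q * ⇒ * * *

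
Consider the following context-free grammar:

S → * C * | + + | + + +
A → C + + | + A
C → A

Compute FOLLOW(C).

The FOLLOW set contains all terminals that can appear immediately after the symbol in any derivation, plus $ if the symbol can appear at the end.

We compute FOLLOW(C) using the standard algorithm.
FOLLOW(S) starts with {$}.
FIRST(A) = {+}
FIRST(C) = {+}
FIRST(S) = {*, +}
FOLLOW(A) = {*, +}
FOLLOW(C) = {*, +}
FOLLOW(S) = {$}
Therefore, FOLLOW(C) = {*, +}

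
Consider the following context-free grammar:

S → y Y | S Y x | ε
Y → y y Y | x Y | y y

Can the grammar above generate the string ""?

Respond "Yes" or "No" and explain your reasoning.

Yes - a valid derivation exists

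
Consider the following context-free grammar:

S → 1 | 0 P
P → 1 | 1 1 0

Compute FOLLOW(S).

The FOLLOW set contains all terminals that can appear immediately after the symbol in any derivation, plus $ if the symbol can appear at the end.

We compute FOLLOW(S) using the standard algorithm.
FOLLOW(S) starts with {$}.
FIRST(P) = {1}
FIRST(S) = {0, 1}
FOLLOW(P) = {$}
FOLLOW(S) = {$}
Therefore, FOLLOW(S) = {$}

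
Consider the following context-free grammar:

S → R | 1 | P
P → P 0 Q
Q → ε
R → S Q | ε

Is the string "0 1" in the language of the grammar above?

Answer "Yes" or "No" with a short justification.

No - no valid derivation exists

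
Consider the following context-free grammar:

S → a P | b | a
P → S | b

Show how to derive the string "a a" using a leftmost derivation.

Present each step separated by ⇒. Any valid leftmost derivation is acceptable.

S ⇒ a P ⇒ a S ⇒ a a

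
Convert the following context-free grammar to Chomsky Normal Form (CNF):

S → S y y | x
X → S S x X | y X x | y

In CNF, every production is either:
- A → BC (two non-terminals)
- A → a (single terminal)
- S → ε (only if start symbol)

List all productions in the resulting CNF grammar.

TY → y; S → x; TX → x; X → y; S → S X0; X0 → TY TY; X → S X1; X1 → S X2; X2 → TX X; X → TY X3; X3 → X TX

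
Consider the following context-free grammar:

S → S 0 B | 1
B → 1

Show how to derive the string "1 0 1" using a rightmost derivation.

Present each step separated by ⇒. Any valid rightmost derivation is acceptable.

S ⇒ S 0 B ⇒ S 0 1 ⇒ 1 0 1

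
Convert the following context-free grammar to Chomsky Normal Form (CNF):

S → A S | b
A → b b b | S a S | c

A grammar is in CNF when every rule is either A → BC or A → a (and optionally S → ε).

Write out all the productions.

S → b; TB → b; TA → a; A → c; S → A S; A → TB X0; X0 → TB TB; A → S X1; X1 → TA S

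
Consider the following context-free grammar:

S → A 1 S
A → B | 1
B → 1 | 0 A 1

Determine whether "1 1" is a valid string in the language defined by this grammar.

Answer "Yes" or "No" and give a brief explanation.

No - no valid derivation exists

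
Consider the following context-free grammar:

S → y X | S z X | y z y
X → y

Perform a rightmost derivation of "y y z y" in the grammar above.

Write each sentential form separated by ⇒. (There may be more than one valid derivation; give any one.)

S ⇒ S z X ⇒ S z y ⇒ y X z y ⇒ y y z y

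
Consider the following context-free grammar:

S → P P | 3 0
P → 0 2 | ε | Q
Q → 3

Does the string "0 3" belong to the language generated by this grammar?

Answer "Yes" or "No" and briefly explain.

No - no valid derivation exists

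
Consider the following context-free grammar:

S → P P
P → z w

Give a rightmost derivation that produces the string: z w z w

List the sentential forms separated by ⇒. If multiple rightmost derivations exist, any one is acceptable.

S ⇒ P P ⇒ P z w ⇒ z w z w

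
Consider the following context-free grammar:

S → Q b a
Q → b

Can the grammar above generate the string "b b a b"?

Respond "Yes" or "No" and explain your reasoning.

No - no valid derivation exists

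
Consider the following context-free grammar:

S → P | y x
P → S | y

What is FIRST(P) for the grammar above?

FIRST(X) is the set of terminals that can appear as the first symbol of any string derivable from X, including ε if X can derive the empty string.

We compute FIRST(P) using the standard algorithm.
FIRST(P) = {y}
FIRST(S) = {y}
Therefore, FIRST(P) = {y}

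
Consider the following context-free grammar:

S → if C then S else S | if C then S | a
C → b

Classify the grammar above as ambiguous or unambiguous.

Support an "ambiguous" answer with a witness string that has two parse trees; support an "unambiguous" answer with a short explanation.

Ambiguous - the string 'if b then a else if b then if b then a else a' has two distinct parse trees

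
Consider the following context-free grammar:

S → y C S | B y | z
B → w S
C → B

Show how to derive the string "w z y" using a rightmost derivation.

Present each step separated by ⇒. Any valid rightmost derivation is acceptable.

S ⇒ B y ⇒ w S y ⇒ w z y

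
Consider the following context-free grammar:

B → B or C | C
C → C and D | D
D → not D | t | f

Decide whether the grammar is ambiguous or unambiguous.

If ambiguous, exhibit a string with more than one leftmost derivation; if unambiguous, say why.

Unambiguous - every string in the language has a unique leftmost derivation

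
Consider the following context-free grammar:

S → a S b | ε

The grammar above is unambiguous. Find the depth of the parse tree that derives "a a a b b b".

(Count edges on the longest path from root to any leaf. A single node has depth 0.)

4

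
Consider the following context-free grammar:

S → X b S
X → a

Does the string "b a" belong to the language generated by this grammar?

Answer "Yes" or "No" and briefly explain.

No - no valid derivation exists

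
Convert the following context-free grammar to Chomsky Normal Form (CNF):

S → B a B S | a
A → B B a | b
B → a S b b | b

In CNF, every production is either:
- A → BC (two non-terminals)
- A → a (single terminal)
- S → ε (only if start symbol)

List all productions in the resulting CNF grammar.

TA → a; S → a; A → b; TB → b; B → b; S → B X0; X0 → TA X1; X1 → B S; A → B X2; X2 → B TA; B → TA X3; X3 → S X4; X4 → TB TB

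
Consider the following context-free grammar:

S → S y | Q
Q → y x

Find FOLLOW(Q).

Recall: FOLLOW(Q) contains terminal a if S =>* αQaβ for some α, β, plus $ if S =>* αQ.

We compute FOLLOW(Q) using the standard algorithm.
FOLLOW(S) starts with {$}.
FIRST(Q) = {y}
FIRST(S) = {y}
FOLLOW(Q) = {$, y}
FOLLOW(S) = {$, y}
Therefore, FOLLOW(Q) = {$, y}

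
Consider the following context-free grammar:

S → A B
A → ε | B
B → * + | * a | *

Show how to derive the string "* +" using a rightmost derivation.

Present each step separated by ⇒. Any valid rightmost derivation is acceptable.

S ⇒ A B ⇒ A * + ⇒ * +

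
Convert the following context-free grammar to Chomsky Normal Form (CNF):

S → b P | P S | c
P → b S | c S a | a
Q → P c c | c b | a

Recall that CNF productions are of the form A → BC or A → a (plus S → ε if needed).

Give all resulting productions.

TB → b; S → c; TC → c; TA → a; P → a; Q → a; S → TB P; S → P S; P → TB S; P → TC X0; X0 → S TA; Q → P X1; X1 → TC TC; Q → TC TB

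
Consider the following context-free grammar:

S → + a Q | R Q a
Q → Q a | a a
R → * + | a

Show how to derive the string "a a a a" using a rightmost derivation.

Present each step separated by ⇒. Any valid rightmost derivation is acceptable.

S ⇒ R Q a ⇒ R a a a ⇒ a a a a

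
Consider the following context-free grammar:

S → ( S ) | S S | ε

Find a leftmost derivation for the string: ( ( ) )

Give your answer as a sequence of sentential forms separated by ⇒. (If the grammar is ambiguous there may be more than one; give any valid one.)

S ⇒ S S ⇒ ( S ) S ⇒ ( S S ) S ⇒ ( ( S ) S ) S ⇒ ( ( ) S ) S ⇒ ( ( ) ) S ⇒ ( ( ) )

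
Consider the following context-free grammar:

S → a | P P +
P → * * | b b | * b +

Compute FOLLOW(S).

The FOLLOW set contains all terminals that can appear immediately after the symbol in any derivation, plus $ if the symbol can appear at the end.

We compute FOLLOW(S) using the standard algorithm.
FOLLOW(S) starts with {$}.
FIRST(P) = {*, b}
FIRST(S) = {*, a, b}
FOLLOW(P) = {*, +, b}
FOLLOW(S) = {$}
Therefore, FOLLOW(S) = {$}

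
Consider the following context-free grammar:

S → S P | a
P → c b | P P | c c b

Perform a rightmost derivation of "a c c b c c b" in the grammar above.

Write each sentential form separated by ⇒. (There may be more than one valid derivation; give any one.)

S ⇒ S P ⇒ S P P ⇒ S P c c b ⇒ S c c b c c b ⇒ a c c b c c b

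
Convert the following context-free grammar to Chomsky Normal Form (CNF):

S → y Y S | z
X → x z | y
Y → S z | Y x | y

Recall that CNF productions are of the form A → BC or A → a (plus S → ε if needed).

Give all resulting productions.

TY → y; S → z; TX → x; TZ → z; X → y; Y → y; S → TY X0; X0 → Y S; X → TX TZ; Y → S TZ; Y → Y TX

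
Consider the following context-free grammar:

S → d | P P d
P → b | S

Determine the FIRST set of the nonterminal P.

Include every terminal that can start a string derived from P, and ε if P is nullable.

We compute FIRST(P) using the standard algorithm.
FIRST(P) = {b, d}
FIRST(S) = {b, d}
Therefore, FIRST(P) = {b, d}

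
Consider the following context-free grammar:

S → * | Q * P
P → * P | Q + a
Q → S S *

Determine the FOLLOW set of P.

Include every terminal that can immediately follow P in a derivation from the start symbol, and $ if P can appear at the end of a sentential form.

We compute FOLLOW(P) using the standard algorithm.
FOLLOW(S) starts with {$}.
FIRST(P) = {*}
FIRST(Q) = {*}
FIRST(S) = {*}
FOLLOW(P) = {$, *}
FOLLOW(Q) = {*, +}
FOLLOW(S) = {$, *}
Therefore, FOLLOW(P) = {$, *}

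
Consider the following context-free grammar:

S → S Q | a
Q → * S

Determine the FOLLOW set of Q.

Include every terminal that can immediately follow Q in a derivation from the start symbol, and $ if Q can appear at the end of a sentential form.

We compute FOLLOW(Q) using the standard algorithm.
FOLLOW(S) starts with {$}.
FIRST(Q) = {*}
FIRST(S) = {a}
FOLLOW(Q) = {$, *}
FOLLOW(S) = {$, *}
Therefore, FOLLOW(Q) = {$, *}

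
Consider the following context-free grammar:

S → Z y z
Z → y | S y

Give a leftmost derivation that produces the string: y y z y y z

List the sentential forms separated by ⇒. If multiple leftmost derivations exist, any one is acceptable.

S ⇒ Z y z ⇒ S y y z ⇒ Z y z y y z ⇒ y y z y y z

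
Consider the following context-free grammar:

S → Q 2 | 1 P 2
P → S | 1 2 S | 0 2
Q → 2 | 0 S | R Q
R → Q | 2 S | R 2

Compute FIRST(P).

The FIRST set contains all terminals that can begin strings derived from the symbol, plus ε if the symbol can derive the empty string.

We compute FIRST(P) using the standard algorithm.
FIRST(P) = {0, 1, 2}
FIRST(Q) = {0, 2}
FIRST(R) = {0, 2}
FIRST(S) = {0, 1, 2}
Therefore, FIRST(P) = {0, 1, 2}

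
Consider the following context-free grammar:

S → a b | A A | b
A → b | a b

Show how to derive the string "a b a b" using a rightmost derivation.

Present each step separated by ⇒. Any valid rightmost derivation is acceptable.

S ⇒ A A ⇒ A a b ⇒ a b a b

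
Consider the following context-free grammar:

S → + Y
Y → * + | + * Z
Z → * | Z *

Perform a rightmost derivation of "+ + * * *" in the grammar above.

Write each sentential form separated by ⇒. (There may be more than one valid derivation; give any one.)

S ⇒ + Y ⇒ + + * Z ⇒ + + * Z * ⇒ + + * * *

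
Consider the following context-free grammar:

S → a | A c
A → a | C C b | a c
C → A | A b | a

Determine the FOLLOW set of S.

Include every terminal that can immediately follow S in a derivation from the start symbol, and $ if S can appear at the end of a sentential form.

We compute FOLLOW(S) using the standard algorithm.
FOLLOW(S) starts with {$}.
FIRST(A) = {a}
FIRST(C) = {a}
FIRST(S) = {a}
FOLLOW(A) = {a, b, c}
FOLLOW(C) = {a, b}
FOLLOW(S) = {$}
Therefore, FOLLOW(S) = {$}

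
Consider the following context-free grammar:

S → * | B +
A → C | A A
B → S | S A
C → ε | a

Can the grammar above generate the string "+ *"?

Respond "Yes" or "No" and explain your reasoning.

No - no valid derivation exists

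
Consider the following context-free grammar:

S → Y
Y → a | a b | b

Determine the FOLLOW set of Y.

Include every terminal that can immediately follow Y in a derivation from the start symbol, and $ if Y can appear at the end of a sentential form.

We compute FOLLOW(Y) using the standard algorithm.
FOLLOW(S) starts with {$}.
FIRST(S) = {a, b}
FIRST(Y) = {a, b}
FOLLOW(S) = {$}
FOLLOW(Y) = {$}
Therefore, FOLLOW(Y) = {$}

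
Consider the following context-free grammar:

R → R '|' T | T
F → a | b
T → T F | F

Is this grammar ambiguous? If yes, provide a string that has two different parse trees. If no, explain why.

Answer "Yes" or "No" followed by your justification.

No - the grammar is unambiguous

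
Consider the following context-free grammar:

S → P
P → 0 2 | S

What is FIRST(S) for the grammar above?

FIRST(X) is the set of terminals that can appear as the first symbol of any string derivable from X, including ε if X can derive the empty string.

We compute FIRST(S) using the standard algorithm.
FIRST(P) = {0}
FIRST(S) = {0}
Therefore, FIRST(S) = {0}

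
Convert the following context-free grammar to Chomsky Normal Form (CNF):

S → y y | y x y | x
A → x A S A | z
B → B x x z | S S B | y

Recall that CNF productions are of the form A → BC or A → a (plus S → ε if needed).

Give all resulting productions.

TY → y; TX → x; S → x; A → z; TZ → z; B → y; S → TY TY; S → TY X0; X0 → TX TY; A → TX X1; X1 → A X2; X2 → S A; B → B X3; X3 → TX X4; X4 → TX TZ; B → S X5; X5 → S B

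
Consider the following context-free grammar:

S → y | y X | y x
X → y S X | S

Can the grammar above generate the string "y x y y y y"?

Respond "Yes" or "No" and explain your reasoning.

No - no valid derivation exists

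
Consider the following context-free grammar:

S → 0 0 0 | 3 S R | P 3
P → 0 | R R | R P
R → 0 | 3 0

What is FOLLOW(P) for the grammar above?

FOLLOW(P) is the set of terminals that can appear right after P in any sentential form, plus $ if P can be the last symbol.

We compute FOLLOW(P) using the standard algorithm.
FOLLOW(S) starts with {$}.
FIRST(P) = {0, 3}
FIRST(R) = {0, 3}
FIRST(S) = {0, 3}
FOLLOW(P) = {3}
FOLLOW(R) = {$, 0, 3}
FOLLOW(S) = {$, 0, 3}
Therefore, FOLLOW(P) = {3}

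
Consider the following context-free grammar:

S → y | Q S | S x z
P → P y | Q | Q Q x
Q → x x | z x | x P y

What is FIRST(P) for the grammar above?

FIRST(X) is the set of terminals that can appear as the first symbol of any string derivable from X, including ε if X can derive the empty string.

We compute FIRST(P) using the standard algorithm.
FIRST(P) = {x, z}
FIRST(Q) = {x, z}
FIRST(S) = {x, y, z}
Therefore, FIRST(P) = {x, z}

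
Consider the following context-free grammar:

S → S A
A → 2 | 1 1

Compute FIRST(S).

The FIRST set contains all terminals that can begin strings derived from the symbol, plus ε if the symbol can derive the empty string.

We compute FIRST(S) using the standard algorithm.
FIRST(A) = {1, 2}
FIRST(S) = {}
Therefore, FIRST(S) = {}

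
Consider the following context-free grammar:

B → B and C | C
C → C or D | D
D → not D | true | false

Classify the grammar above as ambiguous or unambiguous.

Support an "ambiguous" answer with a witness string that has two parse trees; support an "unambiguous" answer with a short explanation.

Unambiguous - every string in the language has a unique parse tree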